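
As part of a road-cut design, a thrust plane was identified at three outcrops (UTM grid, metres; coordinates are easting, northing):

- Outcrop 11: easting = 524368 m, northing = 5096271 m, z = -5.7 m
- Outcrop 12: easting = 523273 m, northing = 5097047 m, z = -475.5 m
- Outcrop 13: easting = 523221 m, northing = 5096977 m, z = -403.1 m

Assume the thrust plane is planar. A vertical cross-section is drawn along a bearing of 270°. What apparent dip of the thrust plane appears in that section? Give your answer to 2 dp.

11.26°

Two edge vectors: Outcrop 11→Outcrop 12 = (-1095, 776, -469.8), Outcrop 11→Outcrop 13 = (-1147, 706, -397.4).
Normal n = (Outcrop 11→Outcrop 12) × (Outcrop 11→Outcrop 13) = (23296.4, 103707.6, 117002).
So ∂z/∂easting = −n_x/n_z = −0.19911 and ∂z/∂northing = −n_y/n_z = −0.88637.
Unit vector along 270° is (sin 270°, cos 270°) = (-1.0000, -0.0000).
Slope in that direction = a·(-1.0000) + b·(-0.0000) = 0.19911.
Apparent dip = arctan|0.19911| = 11.26° (true dip is 42.3°, so apparent ≤ true as expected).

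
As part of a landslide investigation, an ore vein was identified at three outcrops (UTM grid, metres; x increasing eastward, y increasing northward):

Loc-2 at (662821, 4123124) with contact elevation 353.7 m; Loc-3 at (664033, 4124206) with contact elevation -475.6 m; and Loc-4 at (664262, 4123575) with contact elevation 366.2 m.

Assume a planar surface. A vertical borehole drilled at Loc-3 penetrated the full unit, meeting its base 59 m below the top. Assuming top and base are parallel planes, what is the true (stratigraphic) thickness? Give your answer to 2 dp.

36.77 m

Two edge vectors: Loc-2→Loc-3 = (1212, 1082, -829.3), Loc-2→Loc-4 = (1441, 451, 12.5).
Normal n = (Loc-2→Loc-3) × (Loc-2→Loc-4) = (387539.3, -1210171.3, -1012550).
So ∂z/∂x = −n_x/n_z = 0.38274 and ∂z/∂y = −n_y/n_z = −1.19517.
|∇z| = √(a²+b²) = 1.25496, so dip δ = arctan(1.25496) = 51.45°.
True thickness = vertical thickness × cos δ = 59 × cos 51.45° = 36.77 m.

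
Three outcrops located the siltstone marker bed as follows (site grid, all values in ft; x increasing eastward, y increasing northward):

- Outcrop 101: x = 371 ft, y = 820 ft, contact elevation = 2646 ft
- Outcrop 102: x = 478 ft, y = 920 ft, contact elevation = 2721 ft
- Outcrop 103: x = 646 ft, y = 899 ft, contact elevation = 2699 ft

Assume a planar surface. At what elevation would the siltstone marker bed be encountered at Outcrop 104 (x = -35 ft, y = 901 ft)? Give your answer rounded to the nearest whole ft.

Two edge vectors: Outcrop 101→Outcrop 102 = (107, 100, 75), Outcrop 101→Outcrop 103 = (275, 79, 53).
Normal n = (Outcrop 101→Outcrop 102) × (Outcrop 101→Outcrop 103) = (-625, 14954, -19047).
So ∂z/∂x = −n_x/n_z = −0.03281 and ∂z/∂y = −n_y/n_z = 0.78511.
Intercept c from Outcrop 101: 2646 + 12.17 − 643.79 = 2014.38.
At (-35, 901): z = 1.1 + 707.4 + 2014.38 = 2722.9 ft.

2723 ft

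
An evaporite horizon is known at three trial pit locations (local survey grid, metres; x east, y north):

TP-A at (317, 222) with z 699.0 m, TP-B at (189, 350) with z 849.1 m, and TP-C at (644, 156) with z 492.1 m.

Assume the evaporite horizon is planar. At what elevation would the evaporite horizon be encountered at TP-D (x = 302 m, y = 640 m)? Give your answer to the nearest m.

Let the plane be z = a·x + b·y + c.
TP-B−TP-A: −128a + 128b = 150.1;  TP-C−TP-A: 327a − 66b = −206.9.
Solving gives a = −0.49619, b = 0.67647.
Then c = 699 − a·317 − b·222 = 706.11.
At (302, 640): z = −149.8 + 432.9 + 706.11 = 989.2 m.

989 m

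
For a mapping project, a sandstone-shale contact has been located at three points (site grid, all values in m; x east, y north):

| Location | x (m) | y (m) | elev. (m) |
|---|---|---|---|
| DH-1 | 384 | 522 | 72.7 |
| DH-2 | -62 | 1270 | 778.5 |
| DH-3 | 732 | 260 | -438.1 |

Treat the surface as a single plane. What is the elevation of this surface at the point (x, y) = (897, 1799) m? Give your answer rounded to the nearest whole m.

Let the plane be z = a·x + b·y + c.
DH-2−DH-1: −446a + 748b = 705.8;  DH-3−DH-1: 348a − 262b = −510.8.
Solving gives a = −1.37439, b = 0.12409.
Then c = 72.7 − a·384 − b·522 = 535.69.
At (897, 1799): z = −1232.8 + 223.2 + 535.69 = -473.9 m.

-474 m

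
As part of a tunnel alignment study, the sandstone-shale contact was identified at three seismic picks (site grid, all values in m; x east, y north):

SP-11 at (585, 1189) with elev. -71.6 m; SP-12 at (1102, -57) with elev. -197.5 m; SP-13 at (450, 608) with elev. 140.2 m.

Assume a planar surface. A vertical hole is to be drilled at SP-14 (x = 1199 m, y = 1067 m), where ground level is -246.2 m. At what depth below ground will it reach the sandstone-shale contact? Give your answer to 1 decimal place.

243.0 m

Two edge vectors: SP-11→SP-12 = (517, -1246, -125.9), SP-11→SP-13 = (-135, -581, 211.8).
Normal n = (SP-11→SP-12) × (SP-11→SP-13) = (-337050.7, -92504.1, -468587).
So ∂z/∂x = −n_x/n_z = −0.719292 and ∂z/∂y = −n_y/n_z = −0.197411.
Intercept c from SP-11: -71.6 + 420.79 + 234.72 = 583.91.
At (1199, 1067): z_contact = −862.43 − 210.64 + 583.91 = -489.16 m.
Depth below ground = -246.2 − (-489.16) = 243.0 m.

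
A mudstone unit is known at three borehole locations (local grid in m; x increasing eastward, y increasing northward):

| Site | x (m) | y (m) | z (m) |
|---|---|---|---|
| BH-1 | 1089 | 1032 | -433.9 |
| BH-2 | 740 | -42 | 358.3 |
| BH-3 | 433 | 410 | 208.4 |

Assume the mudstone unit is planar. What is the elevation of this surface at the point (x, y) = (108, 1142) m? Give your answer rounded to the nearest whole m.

Let the plane be z = a·x + b·y + c.
BH-2−BH-1: −349a − 1074b = 792.2;  BH-3−BH-1: −656a − 622b = 642.3.
Solving gives a = −0.40430, b = −0.60624.
Then c = -433.9 − a·1089 − b·1032 = 632.02.
At (108, 1142): z = −43.7 − 692.3 + 632.02 = -104.0 m.

-104 m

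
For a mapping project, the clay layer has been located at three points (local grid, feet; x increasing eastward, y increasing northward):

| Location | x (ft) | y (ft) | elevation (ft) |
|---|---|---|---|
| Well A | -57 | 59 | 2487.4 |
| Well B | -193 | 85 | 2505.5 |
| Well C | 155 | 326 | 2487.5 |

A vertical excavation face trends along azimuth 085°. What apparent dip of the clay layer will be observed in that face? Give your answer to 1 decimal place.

Two edge vectors: Well A→Well B = (-136, 26, 18.1), Well A→Well C = (212, 267, 0.1).
Normal n = (Well A→Well B) × (Well A→Well C) = (-4830.1, 3850.8, -41824).
So ∂z/∂x = −n_x/n_z = −0.11549 and ∂z/∂y = −n_y/n_z = 0.09207.
Unit vector along 085° is (sin 85°, cos 85°) = (0.9962, 0.0872).
Slope in that direction = a·(0.9962) + b·(0.0872) = −0.10702.
Apparent dip = arctan|0.10702| = 6.1° (true dip is 8.4°, so apparent ≤ true as expected).

6.1°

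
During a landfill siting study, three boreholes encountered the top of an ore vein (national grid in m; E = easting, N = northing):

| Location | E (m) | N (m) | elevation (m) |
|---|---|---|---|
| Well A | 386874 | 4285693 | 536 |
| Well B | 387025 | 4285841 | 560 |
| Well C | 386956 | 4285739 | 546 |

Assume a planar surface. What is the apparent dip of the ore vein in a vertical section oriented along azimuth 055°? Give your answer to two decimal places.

6.28°

Let the plane be z = a·E + b·N + c.
Well B−Well A: 151a + 148b = 24;  Well C−Well A: 82a + 46b = 10.
Solving gives a = 0.07245, b = 0.08825.
Unit vector along 055° is (sin 55°, cos 55°) = (0.8192, 0.5736).
Slope in that direction = a·(0.8192) + b·(0.5736) = 0.10996.
Apparent dip = arctan|0.10996| = 6.28° (true dip is 6.5°, so apparent ≤ true as expected).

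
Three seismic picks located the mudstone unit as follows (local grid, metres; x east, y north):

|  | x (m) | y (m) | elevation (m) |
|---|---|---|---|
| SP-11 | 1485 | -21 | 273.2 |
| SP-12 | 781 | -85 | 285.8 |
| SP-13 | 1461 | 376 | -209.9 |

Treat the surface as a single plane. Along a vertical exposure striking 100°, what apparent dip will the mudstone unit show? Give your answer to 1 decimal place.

16.8°

Let the plane be z = a·x + b·y + c.
SP-12−SP-11: −704a − 64b = 12.6;  SP-13−SP-11: −24a + 397b = −483.1.
Solving gives a = 0.09222, b = −1.21130.
Unit vector along 100° is (sin 100°, cos 100°) = (0.9848, -0.1736).
Slope in that direction = a·(0.9848) + b·(-0.1736) = 0.30116.
Apparent dip = arctan|0.30116| = 16.8° (true dip is 50.5°, so apparent ≤ true as expected).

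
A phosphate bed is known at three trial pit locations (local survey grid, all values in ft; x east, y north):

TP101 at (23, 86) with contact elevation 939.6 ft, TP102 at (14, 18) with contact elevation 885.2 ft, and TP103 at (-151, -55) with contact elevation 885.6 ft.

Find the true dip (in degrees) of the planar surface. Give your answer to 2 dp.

Let the plane be z = a·x + b·y + c.
TP102−TP101: −9a − 68b = −54.4;  TP103−TP101: −174a − 141b = −54.
Solving gives a = −0.37853, b = 0.85010.
Gradient magnitude |∇z| = √(a² + b²) = √(0.14328 + 0.72267) = 0.93057.
True dip = arctan(0.93057) = 42.94°, dipping toward SSE (azimuth ≈ 156°).

42.94°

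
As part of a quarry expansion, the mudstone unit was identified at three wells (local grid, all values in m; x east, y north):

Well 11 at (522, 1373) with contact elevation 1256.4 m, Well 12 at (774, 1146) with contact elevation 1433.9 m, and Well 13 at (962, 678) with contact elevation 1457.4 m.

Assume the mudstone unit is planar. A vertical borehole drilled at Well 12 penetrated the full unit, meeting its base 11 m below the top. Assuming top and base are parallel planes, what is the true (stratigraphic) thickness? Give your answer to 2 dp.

Two edge vectors: Well 11→Well 12 = (252, -227, 177.5), Well 11→Well 13 = (440, -695, 201).
Normal n = (Well 11→Well 12) × (Well 11→Well 13) = (77735.5, 27448, -75260).
So ∂z/∂x = −n_x/n_z = 1.03289 and ∂z/∂y = −n_y/n_z = 0.36471.
|∇z| = √(a²+b²) = 1.09539, so dip δ = arctan(1.09539) = 47.61°.
True thickness = vertical thickness × cos δ = 11 × cos 47.61° = 7.42 m.

7.42 m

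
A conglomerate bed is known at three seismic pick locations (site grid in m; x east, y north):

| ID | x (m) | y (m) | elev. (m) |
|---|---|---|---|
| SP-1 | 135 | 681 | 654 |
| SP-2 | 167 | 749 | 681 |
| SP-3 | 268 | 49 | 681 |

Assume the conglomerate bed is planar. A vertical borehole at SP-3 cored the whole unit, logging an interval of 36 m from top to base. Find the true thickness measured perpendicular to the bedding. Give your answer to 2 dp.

30.15 m

Let the plane be z = a·x + b·y + c.
SP-2−SP-1: 32a + 68b = 27;  SP-3−SP-1: 133a − 632b = 27.
Solving gives a = 0.64576, b = 0.09317.
|∇z| = √(a²+b²) = 0.65244, so dip δ = arctan(0.65244) = 33.12°.
True thickness = vertical thickness × cos δ = 36 × cos 33.12° = 30.15 m.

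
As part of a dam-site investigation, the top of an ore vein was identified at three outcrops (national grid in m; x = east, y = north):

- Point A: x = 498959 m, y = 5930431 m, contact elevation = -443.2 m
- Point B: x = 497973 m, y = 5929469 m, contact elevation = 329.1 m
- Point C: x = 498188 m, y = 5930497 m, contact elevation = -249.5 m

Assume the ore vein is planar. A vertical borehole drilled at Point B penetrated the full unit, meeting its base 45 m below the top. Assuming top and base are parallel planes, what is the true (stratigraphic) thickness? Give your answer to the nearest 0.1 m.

38.9 m

Let the plane be z = a·x + b·y + c.
Point B−Point A: −986a − 962b = 772.3;  Point C−Point A: −771a + 66b = 193.7.
Solving gives a = −0.29415, b = −0.50132.
|∇z| = √(a²+b²) = 0.58124, so dip δ = arctan(0.58124) = 30.17°.
True thickness = vertical thickness × cos δ = 45 × cos 30.17° = 38.9 m.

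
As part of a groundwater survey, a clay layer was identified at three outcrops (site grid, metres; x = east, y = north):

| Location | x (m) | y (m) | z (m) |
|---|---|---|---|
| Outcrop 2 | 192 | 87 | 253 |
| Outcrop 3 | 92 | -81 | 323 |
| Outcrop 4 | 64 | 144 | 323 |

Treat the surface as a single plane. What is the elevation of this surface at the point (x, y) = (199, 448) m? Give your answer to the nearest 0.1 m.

222.9 m

Two edge vectors: Outcrop 2→Outcrop 3 = (-100, -168, 70), Outcrop 2→Outcrop 4 = (-128, 57, 70).
Normal n = (Outcrop 2→Outcrop 3) × (Outcrop 2→Outcrop 4) = (-15750, -1960, -27204).
So ∂z/∂x = −n_x/n_z = −0.57896 and ∂z/∂y = −n_y/n_z = −0.07205.
Intercept c from Outcrop 2: 253 + 111.16 + 6.27 = 370.43.
At (199, 448): z = −115.2 − 32.3 + 370.43 = 222.9 m.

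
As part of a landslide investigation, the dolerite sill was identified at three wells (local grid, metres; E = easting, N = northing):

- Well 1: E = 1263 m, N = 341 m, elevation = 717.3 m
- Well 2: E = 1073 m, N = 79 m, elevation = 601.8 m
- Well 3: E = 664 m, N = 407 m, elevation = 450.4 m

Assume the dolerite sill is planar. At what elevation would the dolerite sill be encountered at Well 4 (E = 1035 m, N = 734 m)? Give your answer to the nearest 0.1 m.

655.8 m

Two edge vectors: Well 1→Well 2 = (-190, -262, -115.5), Well 1→Well 3 = (-599, 66, -266.9).
Normal n = (Well 1→Well 2) × (Well 1→Well 3) = (77550.8, 18473.5, -169478).
So ∂z/∂E = −n_x/n_z = 0.457586 and ∂z/∂N = −n_y/n_z = 0.109002.
Intercept c from Well 1: 717.3 − 577.93 − 37.17 = 102.20.
At (1035, 734): z = 473.6 + 80.0 + 102.20 = 655.8 m.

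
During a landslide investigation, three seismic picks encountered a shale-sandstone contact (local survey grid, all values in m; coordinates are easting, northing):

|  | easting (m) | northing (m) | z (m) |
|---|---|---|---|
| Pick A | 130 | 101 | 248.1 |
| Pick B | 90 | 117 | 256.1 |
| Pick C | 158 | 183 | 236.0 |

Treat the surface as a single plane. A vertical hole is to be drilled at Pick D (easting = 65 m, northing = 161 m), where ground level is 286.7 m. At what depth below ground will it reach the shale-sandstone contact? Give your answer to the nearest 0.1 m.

Let the plane be z = a·easting + b·northing + c.
Pick B−Pick A: −40a + 16b = 8;  Pick C−Pick A: 28a + 82b = −12.1.
Solving gives a = −0.22790, b = −0.06974.
Then c = 248.1 − a·130 − b·101 = 284.77.
At (65, 161): z_contact = −14.81 − 11.23 + 284.77 = 258.73 m.
Depth below ground = 286.7 − 258.73 = 28.0 m.

28.0 m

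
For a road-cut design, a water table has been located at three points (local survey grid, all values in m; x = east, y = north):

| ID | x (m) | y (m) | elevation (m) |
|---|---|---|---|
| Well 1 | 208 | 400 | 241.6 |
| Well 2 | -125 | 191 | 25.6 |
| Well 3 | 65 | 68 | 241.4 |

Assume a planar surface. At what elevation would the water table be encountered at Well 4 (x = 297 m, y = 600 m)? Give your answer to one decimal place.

244.3 m

Two edge vectors: Well 1→Well 2 = (-333, -209, -216), Well 1→Well 3 = (-143, -332, -0.2).
Normal n = (Well 1→Well 2) × (Well 1→Well 3) = (-71670.2, 30821.4, 80669).
So ∂z/∂x = −n_x/n_z = 0.88845 and ∂z/∂y = −n_y/n_z = −0.38207.
Intercept c from Well 1: 241.6 − 184.80 + 152.83 = 209.63.
At (297, 600): z = 263.9 − 229.2 + 209.63 = 244.3 m.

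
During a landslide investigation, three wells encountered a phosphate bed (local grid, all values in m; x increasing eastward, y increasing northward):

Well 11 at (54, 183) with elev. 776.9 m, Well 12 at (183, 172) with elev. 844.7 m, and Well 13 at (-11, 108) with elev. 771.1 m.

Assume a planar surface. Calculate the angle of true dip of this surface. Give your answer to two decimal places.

31.30°

Two edge vectors: Well 11→Well 12 = (129, -11, 67.8), Well 11→Well 13 = (-65, -75, -5.8).
Normal n = (Well 11→Well 12) × (Well 11→Well 13) = (5148.8, -3658.8, -10390).
So ∂z/∂x = −n_x/n_z = 0.49555 and ∂z/∂y = −n_y/n_z = −0.35215.
Gradient magnitude |∇z| = √(a² + b²) = √(0.24557 + 0.12401) = 0.60793.
True dip = arctan(0.60793) = 31.30°, dipping toward NW (azimuth ≈ 305°).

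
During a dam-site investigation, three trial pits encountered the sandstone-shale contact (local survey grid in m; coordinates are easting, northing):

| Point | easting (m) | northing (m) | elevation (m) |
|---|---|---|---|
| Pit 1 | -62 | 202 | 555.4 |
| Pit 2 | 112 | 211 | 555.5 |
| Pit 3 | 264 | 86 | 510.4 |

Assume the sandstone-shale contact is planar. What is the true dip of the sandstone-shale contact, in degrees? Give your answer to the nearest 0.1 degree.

18.8°

Two edge vectors: Pit 1→Pit 2 = (174, 9, 0.1), Pit 1→Pit 3 = (326, -116, -45).
Normal n = (Pit 1→Pit 2) × (Pit 1→Pit 3) = (-393.4, 7862.6, -23118).
So ∂z/∂easting = −n_x/n_z = −0.01702 and ∂z/∂northing = −n_y/n_z = 0.34011.
Gradient magnitude |∇z| = √(a² + b²) = √(0.00029 + 0.11567) = 0.34053.
True dip = arctan(0.34053) = 18.8°, dipping toward S (azimuth ≈ 177°).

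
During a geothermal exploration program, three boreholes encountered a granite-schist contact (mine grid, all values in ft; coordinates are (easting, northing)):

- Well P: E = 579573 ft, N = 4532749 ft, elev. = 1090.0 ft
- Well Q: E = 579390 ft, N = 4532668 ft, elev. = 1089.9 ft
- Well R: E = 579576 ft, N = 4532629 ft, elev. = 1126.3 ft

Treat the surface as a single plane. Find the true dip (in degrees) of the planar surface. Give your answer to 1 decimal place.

Two edge vectors: Well P→Well Q = (-183, -81, -0.1), Well P→Well R = (3, -120, 36.3).
Normal n = (Well P→Well Q) × (Well P→Well R) = (-2952.3, 6642.6, 22203).
So ∂z/∂E = −n_x/n_z = 0.13297 and ∂z/∂N = −n_y/n_z = −0.29918.
Gradient magnitude |∇z| = √(a² + b²) = √(0.01768 + 0.08951) = 0.32739.
True dip = arctan(0.32739) = 18.1°, dipping toward NNW (azimuth ≈ 336°).

18.1°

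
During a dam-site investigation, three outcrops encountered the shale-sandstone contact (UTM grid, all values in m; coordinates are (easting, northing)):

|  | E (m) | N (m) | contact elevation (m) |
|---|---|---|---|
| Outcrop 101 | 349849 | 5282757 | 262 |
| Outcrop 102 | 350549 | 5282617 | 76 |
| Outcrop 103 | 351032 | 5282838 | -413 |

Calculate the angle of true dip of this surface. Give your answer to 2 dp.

51.07°

Let the plane be z = a·E + b·N + c.
Outcrop 102−Outcrop 101: 700a − 140b = −186;  Outcrop 103−Outcrop 101: 1183a + 81b = −675.
Solving gives a = −0.49283, b = −1.13558.
Gradient magnitude |∇z| = √(a² + b²) = √(0.24288 + 1.28954) = 1.23791.
True dip = arctan(1.23791) = 51.07°, dipping toward NNE (azimuth ≈ 023°).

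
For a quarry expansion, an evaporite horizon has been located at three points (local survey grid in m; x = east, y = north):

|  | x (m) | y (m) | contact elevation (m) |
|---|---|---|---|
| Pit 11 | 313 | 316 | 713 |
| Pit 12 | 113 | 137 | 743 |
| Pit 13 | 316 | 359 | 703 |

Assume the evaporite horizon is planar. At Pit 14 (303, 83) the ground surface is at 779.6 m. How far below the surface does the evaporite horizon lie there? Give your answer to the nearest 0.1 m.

Two edge vectors: Pit 11→Pit 12 = (-200, -179, 30), Pit 11→Pit 13 = (3, 43, -10).
Normal n = (Pit 11→Pit 12) × (Pit 11→Pit 13) = (500, -1910, -8063).
So ∂z/∂x = −n_x/n_z = 0.06201 and ∂z/∂y = −n_y/n_z = −0.23688.
Intercept c from Pit 11: 713 − 19.41 + 74.86 = 768.45.
At (303, 83): z_contact = 18.79 − 19.66 + 768.45 = 767.57 m.
Depth below ground = 779.6 − 767.57 = 12.0 m.

12.0 m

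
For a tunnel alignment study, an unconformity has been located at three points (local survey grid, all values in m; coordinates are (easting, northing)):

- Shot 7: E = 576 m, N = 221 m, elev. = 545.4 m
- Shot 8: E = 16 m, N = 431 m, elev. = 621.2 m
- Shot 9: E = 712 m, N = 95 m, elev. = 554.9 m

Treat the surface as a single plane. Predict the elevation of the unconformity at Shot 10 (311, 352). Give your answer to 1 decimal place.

Let the plane be z = a·E + b·N + c.
Shot 8−Shot 7: −560a + 210b = 75.8;  Shot 9−Shot 7: 136a − 126b = 9.5.
Solving gives a = −0.27490, b = −0.37211.
Then c = 545.4 − a·576 − b·221 = 785.98.
At (311, 352): z = −85.5 − 131.0 + 785.98 = 569.5 m.

569.5 m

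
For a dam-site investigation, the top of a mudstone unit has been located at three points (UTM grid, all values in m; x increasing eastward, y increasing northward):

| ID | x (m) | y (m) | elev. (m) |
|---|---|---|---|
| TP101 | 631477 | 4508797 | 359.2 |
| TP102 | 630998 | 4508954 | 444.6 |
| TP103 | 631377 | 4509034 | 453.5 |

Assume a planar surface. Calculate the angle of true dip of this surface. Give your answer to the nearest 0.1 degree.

20.7°

Two edge vectors: TP101→TP102 = (-479, 157, 85.4), TP101→TP103 = (-100, 237, 94.3).
Normal n = (TP101→TP102) × (TP101→TP103) = (-5434.7, 36629.7, -97823).
So ∂z/∂x = −n_x/n_z = −0.05556 and ∂z/∂y = −n_y/n_z = 0.37445.
Gradient magnitude |∇z| = √(a² + b²) = √(0.00309 + 0.14021) = 0.37855.
True dip = arctan(0.37855) = 20.7°, dipping toward S (azimuth ≈ 172°).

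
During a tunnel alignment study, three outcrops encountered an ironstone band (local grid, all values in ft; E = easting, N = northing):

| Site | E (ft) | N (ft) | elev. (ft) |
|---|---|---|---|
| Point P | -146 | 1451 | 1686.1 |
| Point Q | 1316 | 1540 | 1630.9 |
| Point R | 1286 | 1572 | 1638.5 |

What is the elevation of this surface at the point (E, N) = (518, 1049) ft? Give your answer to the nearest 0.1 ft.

1576.4 ft

Let the plane be z = a·E + b·N + c.
Point Q−Point P: 1462a + 89b = −55.2;  Point R−Point P: 1432a + 121b = −47.6.
Solving gives a = −0.049395, b = 0.191192.
Then c = 1686.1 − a·-146 − b·1451 = 1401.47.
At (518, 1049): z = −25.6 + 200.6 + 1401.47 = 1576.4 ft.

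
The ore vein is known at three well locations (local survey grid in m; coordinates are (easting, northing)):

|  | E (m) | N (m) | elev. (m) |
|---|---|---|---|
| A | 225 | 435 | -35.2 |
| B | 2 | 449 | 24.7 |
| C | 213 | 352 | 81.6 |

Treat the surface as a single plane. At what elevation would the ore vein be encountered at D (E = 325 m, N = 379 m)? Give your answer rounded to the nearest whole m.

5 m

Let the plane be z = a·E + b·N + c.
B−A: −223a + 14b = 59.9;  C−A: −12a − 83b = 116.8.
Solving gives a = −0.35375, b = −1.35609.
Then c = -35.2 − a·225 − b·435 = 634.29.
At (325, 379): z = −115.0 − 514.0 + 634.29 = 5.4 m.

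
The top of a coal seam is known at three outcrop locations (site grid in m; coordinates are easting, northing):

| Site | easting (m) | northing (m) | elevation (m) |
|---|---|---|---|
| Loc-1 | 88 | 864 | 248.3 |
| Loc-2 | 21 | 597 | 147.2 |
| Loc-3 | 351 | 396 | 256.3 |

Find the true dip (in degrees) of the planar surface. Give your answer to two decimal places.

Let the plane be z = a·easting + b·northing + c.
Loc-2−Loc-1: −67a − 267b = −101.1;  Loc-3−Loc-1: 263a − 468b = 8.
Solving gives a = 0.48683, b = 0.25649.
Gradient magnitude |∇z| = √(a² + b²) = √(0.23700 + 0.06579) = 0.55026.
True dip = arctan(0.55026) = 28.82°, dipping toward WSW (azimuth ≈ 242°).

28.82°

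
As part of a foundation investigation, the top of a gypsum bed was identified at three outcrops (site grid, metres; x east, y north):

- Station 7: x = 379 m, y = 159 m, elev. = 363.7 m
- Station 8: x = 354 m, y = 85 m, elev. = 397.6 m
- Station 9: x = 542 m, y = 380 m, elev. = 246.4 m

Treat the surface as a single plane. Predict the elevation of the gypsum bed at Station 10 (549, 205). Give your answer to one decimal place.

Let the plane be z = a·x + b·y + c.
Station 8−Station 7: −25a − 74b = 33.9;  Station 9−Station 7: 163a + 221b = −117.3.
Solving gives a = −0.18178, b = −0.39670.
Then c = 363.7 − a·379 − b·159 = 495.67.
At (549, 205): z = −99.8 − 81.3 + 495.67 = 314.5 m.

314.5 m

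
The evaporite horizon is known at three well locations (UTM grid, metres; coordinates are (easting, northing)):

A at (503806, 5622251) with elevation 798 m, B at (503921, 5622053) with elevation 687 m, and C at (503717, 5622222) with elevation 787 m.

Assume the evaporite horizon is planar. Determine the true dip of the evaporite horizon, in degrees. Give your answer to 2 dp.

Let the plane be z = a·E + b·N + c.
B−A: 115a − 198b = −111;  C−A: −89a − 29b = −11.
Solving gives a = −0.04967, b = 0.53176.
Gradient magnitude |∇z| = √(a² + b²) = √(0.00247 + 0.28276) = 0.53407.
True dip = arctan(0.53407) = 28.11°, dipping toward S (azimuth ≈ 175°).

28.11°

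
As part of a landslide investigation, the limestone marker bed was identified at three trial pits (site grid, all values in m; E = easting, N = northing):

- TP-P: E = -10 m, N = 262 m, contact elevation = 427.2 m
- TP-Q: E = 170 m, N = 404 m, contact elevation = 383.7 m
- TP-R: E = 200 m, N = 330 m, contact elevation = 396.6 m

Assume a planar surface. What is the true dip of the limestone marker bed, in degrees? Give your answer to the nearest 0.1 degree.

12.5°

Two edge vectors: TP-P→TP-Q = (180, 142, -43.5), TP-P→TP-R = (210, 68, -30.6).
Normal n = (TP-P→TP-Q) × (TP-P→TP-R) = (-1387.2, -3627, -17580).
So ∂z/∂E = −n_x/n_z = −0.07891 and ∂z/∂N = −n_y/n_z = −0.20631.
Gradient magnitude |∇z| = √(a² + b²) = √(0.00623 + 0.04257) = 0.22089.
True dip = arctan(0.22089) = 12.5°, dipping toward NNE (azimuth ≈ 021°).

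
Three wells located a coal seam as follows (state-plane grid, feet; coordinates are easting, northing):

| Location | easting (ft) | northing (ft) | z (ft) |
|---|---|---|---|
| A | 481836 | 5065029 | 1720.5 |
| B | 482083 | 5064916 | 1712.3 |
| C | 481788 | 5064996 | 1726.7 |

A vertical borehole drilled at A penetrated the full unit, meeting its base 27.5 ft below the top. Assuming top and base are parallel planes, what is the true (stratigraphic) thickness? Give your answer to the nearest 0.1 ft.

27.3 ft

Two edge vectors: A→B = (247, -113, -8.2), A→C = (-48, -33, 6.2).
Normal n = (A→B) × (A→C) = (-971.2, -1137.8, -13575).
So ∂z/∂easting = −n_x/n_z = −0.07154 and ∂z/∂northing = −n_y/n_z = −0.08382.
|∇z| = √(a²+b²) = 0.11020, so dip δ = arctan(0.11020) = 6.29°.
True thickness = vertical thickness × cos δ = 27.5 × cos 6.29° = 27.3 ft.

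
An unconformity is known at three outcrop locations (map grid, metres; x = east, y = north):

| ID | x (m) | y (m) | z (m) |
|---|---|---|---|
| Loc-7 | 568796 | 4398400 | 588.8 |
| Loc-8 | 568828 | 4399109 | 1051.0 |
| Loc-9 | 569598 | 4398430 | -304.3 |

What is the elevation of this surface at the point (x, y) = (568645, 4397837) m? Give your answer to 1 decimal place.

364.9 m

Let the plane be z = a·x + b·y + c.
Loc-8−Loc-7: 32a + 709b = 462.2;  Loc-9−Loc-7: 802a + 30b = −893.1.
Solving gives a = −1.139900961, b = 0.703352371.
Then c = 588.8 − a·568796 − b·4398400 = −2444665.16.
At (568645, 4397837): z = −648199.0 + 3093229.1 − 2444665.16 = 364.9 m.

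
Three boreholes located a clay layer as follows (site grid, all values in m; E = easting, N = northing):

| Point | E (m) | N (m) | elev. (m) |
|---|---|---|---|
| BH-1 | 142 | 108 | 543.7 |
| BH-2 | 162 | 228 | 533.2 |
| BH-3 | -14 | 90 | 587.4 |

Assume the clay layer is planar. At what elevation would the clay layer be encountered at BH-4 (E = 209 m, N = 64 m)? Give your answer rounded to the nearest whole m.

Let the plane be z = a·E + b·N + c.
BH-2−BH-1: 20a + 120b = −10.5;  BH-3−BH-1: −156a − 18b = 43.7.
Solving gives a = −0.27533, b = −0.04161.
Then c = 543.7 − a·142 − b·108 = 587.29.
At (209, 64): z = −57.5 − 2.7 + 587.29 = 527.1 m.

527 m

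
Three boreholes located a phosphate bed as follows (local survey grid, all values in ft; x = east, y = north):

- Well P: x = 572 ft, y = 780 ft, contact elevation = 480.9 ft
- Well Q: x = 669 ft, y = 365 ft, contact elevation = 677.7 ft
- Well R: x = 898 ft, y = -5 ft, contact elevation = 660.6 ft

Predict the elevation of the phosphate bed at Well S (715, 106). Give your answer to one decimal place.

Two edge vectors: Well P→Well Q = (97, -415, 196.8), Well P→Well R = (326, -785, 179.7).
Normal n = (Well P→Well Q) × (Well P→Well R) = (79912.5, 46725.9, 59145).
So ∂z/∂x = −n_x/n_z = −1.35113 and ∂z/∂y = −n_y/n_z = −0.79002.
Intercept c from Well P: 480.9 + 772.85 + 616.22 = 1869.96.
At (715, 106): z = −966.1 − 83.7 + 1869.96 = 820.2 ft.

820.2 ft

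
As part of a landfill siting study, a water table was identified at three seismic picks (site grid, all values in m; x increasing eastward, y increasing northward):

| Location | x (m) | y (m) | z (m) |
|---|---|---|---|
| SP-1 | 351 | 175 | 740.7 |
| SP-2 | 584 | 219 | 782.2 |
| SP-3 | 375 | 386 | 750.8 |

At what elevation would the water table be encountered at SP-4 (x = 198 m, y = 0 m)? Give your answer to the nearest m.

709 m

Two edge vectors: SP-1→SP-2 = (233, 44, 41.5), SP-1→SP-3 = (24, 211, 10.1).
Normal n = (SP-1→SP-2) × (SP-1→SP-3) = (-8312.1, -1357.3, 48107).
So ∂z/∂x = −n_x/n_z = 0.17278 and ∂z/∂y = −n_y/n_z = 0.02821.
Intercept c from SP-1: 740.7 − 60.65 − 4.94 = 675.12.
At (198, 0): z = 34.2 + 0.0 + 675.12 = 709.3 m.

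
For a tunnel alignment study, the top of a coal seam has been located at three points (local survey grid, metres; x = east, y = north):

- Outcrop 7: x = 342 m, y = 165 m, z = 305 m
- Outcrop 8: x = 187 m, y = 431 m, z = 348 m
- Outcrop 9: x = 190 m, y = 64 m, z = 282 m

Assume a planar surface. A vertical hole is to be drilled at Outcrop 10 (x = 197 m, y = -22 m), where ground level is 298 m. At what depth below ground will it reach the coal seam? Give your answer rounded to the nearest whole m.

Two edge vectors: Outcrop 7→Outcrop 8 = (-155, 266, 43), Outcrop 7→Outcrop 9 = (-152, -101, -23).
Normal n = (Outcrop 7→Outcrop 8) × (Outcrop 7→Outcrop 9) = (-1775, -10101, 56087).
So ∂z/∂x = −n_x/n_z = 0.03165 and ∂z/∂y = −n_y/n_z = 0.18010.
Intercept c from Outcrop 7: 305 − 10.82 − 29.72 = 264.46.
At (197, -22): z_contact = 6.2 − 4.0 + 264.46 = 266.7 m.
Depth below ground = 298 − 266.7 = 31 m.

31 m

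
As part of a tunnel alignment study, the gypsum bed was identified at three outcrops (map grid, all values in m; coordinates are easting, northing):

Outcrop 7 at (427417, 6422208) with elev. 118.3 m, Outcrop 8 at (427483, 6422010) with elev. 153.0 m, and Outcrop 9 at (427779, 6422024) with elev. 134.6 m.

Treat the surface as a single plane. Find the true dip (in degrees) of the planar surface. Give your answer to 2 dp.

Let the plane be z = a·easting + b·northing + c.
Outcrop 8−Outcrop 7: 66a − 198b = 34.7;  Outcrop 9−Outcrop 7: 362a − 184b = 16.3.
Solving gives a = −0.05304, b = −0.19293.
Gradient magnitude |∇z| = √(a² + b²) = √(0.00281 + 0.03722) = 0.20009.
True dip = arctan(0.20009) = 11.31°, dipping toward NNE (azimuth ≈ 015°).

11.31°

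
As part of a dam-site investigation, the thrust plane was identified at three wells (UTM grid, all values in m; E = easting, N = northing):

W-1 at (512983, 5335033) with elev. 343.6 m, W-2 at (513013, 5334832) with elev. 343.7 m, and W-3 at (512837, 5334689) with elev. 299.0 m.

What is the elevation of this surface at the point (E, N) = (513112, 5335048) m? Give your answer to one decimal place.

Let the plane be z = a·E + b·N + c.
W-2−W-1: 30a − 201b = 0.1;  W-3−W-1: −146a − 344b = −44.6.
Solving gives a = 0.226869359, b = 0.033363586.
Then c = 343.6 − a·512983 − b·5335033 = −294032.36.
At (513112, 5335048): z = 116409.4 + 177996.3 − 294032.36 = 373.4 m.

373.4 m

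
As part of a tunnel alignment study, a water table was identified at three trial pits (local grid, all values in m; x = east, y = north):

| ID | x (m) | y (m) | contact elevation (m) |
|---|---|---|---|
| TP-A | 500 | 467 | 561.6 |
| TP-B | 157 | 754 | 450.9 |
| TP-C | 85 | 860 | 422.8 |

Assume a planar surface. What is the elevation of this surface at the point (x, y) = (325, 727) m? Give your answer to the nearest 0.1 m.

Two edge vectors: TP-A→TP-B = (-343, 287, -110.7), TP-A→TP-C = (-415, 393, -138.8).
Normal n = (TP-A→TP-B) × (TP-A→TP-C) = (3669.5, -1667.9, -15694).
So ∂z/∂x = −n_x/n_z = 0.23382 and ∂z/∂y = −n_y/n_z = −0.10628.
Intercept c from TP-A: 561.6 − 116.91 + 49.63 = 494.32.
At (325, 727): z = 76.0 − 77.3 + 494.32 = 493.1 m.

493.1 m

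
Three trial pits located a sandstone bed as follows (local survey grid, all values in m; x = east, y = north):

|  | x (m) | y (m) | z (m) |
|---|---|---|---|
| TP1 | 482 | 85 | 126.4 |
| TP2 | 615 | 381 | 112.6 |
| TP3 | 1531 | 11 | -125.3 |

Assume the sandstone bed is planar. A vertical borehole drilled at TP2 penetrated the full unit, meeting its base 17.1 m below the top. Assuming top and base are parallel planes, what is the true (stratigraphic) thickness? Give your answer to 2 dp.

Two edge vectors: TP1→TP2 = (133, 296, -13.8), TP1→TP3 = (1049, -74, -251.7).
Normal n = (TP1→TP2) × (TP1→TP3) = (-75524.4, 18999.9, -320346).
So ∂z/∂x = −n_x/n_z = −0.23576 and ∂z/∂y = −n_y/n_z = 0.05931.
|∇z| = √(a²+b²) = 0.24310, so dip δ = arctan(0.24310) = 13.66°.
True thickness = vertical thickness × cos δ = 17.1 × cos 13.66° = 16.62 m.

16.62 m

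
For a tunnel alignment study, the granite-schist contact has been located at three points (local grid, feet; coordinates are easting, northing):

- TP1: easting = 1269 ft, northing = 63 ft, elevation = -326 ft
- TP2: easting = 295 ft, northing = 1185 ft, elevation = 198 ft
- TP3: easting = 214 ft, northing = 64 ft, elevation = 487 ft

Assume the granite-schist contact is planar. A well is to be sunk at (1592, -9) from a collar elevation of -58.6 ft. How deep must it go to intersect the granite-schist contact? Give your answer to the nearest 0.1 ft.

Two edge vectors: TP1→TP2 = (-974, 1122, 524), TP1→TP3 = (-1055, 1, 813).
Normal n = (TP1→TP2) × (TP1→TP3) = (911662, 239042, 1182736).
So ∂z/∂easting = −n_x/n_z = −0.770808 and ∂z/∂northing = −n_y/n_z = −0.202109.
Intercept c from TP1: -326 + 978.15 + 12.73 = 664.89.
At (1592, -9): z_contact = −1227.13 + 1.82 + 664.89 = -560.42 ft.
Depth below ground = -58.6 − (-560.42) = 501.8 ft.

501.8 ft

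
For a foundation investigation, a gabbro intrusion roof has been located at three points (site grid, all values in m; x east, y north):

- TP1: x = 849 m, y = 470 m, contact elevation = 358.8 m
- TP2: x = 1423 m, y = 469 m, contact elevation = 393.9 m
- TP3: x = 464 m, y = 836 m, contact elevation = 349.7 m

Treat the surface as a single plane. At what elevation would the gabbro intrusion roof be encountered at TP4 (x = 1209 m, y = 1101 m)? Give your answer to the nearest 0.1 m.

405.8 m

Let the plane be z = a·x + b·y + c.
TP2−TP1: 574a − 1b = 35.1;  TP3−TP1: −385a + 366b = −9.1.
Solving gives a = 0.061219, b = 0.039533.
Then c = 358.8 − a·849 − b·470 = 288.24.
At (1209, 1101): z = 74.0 + 43.5 + 288.24 = 405.8 m.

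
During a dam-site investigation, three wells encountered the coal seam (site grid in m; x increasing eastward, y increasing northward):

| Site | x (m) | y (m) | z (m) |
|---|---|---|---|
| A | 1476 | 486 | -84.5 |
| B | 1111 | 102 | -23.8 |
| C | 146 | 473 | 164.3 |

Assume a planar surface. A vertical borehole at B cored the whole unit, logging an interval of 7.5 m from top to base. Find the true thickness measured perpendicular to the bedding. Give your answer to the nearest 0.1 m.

Let the plane be z = a·x + b·y + c.
B−A: −365a − 384b = 60.7;  C−A: −1330a − 13b = 248.8.
Solving gives a = −0.18726, b = 0.01992.
|∇z| = √(a²+b²) = 0.18832, so dip δ = arctan(0.18832) = 10.66°.
True thickness = vertical thickness × cos δ = 7.5 × cos 10.66° = 7.4 m.

7.4 m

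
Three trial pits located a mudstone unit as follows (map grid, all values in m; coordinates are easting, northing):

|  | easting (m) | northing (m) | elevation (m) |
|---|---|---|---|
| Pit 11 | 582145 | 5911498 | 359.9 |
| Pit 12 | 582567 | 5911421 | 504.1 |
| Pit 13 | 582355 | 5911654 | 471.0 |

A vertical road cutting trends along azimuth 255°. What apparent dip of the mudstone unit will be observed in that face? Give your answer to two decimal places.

22.69°

Let the plane be z = a·easting + b·northing + c.
Pit 12−Pit 11: 422a − 77b = 144.2;  Pit 13−Pit 11: 210a + 156b = 111.1.
Solving gives a = 0.37865, b = 0.20246.
Unit vector along 255° is (sin 255°, cos 255°) = (-0.9659, -0.2588).
Slope in that direction = a·(-0.9659) + b·(-0.2588) = −0.41815.
Apparent dip = arctan|0.41815| = 22.69° (true dip is 23.2°, so apparent ≤ true as expected).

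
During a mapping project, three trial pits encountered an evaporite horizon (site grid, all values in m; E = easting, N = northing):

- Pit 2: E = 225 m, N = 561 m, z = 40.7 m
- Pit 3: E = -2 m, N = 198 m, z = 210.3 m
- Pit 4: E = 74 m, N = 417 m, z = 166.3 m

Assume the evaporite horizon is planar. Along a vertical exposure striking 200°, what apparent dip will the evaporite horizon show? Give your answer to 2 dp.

11.53°

Two edge vectors: Pit 2→Pit 3 = (-227, -363, 169.6), Pit 2→Pit 4 = (-151, -144, 125.6).
Normal n = (Pit 2→Pit 3) × (Pit 2→Pit 4) = (-21170.4, 2901.6, -22125).
So ∂z/∂E = −n_x/n_z = −0.95685 and ∂z/∂N = −n_y/n_z = 0.13115.
Unit vector along 200° is (sin 200°, cos 200°) = (-0.3420, -0.9397).
Slope in that direction = a·(-0.3420) + b·(-0.9397) = 0.20403.
Apparent dip = arctan|0.20403| = 11.53° (true dip is 44.0°, so apparent ≤ true as expected).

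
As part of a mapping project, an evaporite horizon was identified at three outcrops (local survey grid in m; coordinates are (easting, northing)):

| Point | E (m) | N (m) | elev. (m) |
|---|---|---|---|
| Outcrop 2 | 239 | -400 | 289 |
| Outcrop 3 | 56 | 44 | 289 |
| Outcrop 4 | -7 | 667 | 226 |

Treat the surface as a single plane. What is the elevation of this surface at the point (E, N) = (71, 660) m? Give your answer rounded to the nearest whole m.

202 m

Two edge vectors: Outcrop 2→Outcrop 3 = (-183, 444, 0), Outcrop 2→Outcrop 4 = (-246, 1067, -63).
Normal n = (Outcrop 2→Outcrop 3) × (Outcrop 2→Outcrop 4) = (-27972, -11529, -86037).
So ∂z/∂E = −n_x/n_z = −0.32512 and ∂z/∂N = −n_y/n_z = −0.13400.
Intercept c from Outcrop 2: 289 + 77.70 − 53.60 = 313.10.
At (71, 660): z = −23.1 − 88.4 + 313.10 = 201.6 m.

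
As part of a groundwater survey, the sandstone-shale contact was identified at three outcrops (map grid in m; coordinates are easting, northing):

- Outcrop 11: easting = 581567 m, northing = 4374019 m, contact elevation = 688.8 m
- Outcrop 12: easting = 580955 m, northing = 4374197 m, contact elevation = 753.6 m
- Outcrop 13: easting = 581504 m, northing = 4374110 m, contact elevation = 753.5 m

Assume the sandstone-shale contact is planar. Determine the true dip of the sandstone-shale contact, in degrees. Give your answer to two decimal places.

38.95°

Two edge vectors: Outcrop 11→Outcrop 12 = (-612, 178, 64.8), Outcrop 11→Outcrop 13 = (-63, 91, 64.7).
Normal n = (Outcrop 11→Outcrop 12) × (Outcrop 11→Outcrop 13) = (5619.8, 35514, -44478).
So ∂z/∂easting = −n_x/n_z = 0.12635 and ∂z/∂northing = −n_y/n_z = 0.79846.
Gradient magnitude |∇z| = √(a² + b²) = √(0.01596 + 0.63754) = 0.80840.
True dip = arctan(0.80840) = 38.95°, dipping toward S (azimuth ≈ 189°).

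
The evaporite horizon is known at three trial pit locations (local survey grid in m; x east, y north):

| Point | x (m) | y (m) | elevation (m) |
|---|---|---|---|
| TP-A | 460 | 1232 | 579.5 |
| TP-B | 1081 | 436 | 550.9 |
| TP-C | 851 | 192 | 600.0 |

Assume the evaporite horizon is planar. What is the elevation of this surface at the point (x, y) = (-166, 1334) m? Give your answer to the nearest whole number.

Two edge vectors: TP-A→TP-B = (621, -796, -28.6), TP-A→TP-C = (391, -1040, 20.5).
Normal n = (TP-A→TP-B) × (TP-A→TP-C) = (-46062, -23913.1, -334604).
So ∂z/∂x = −n_x/n_z = −0.13766 and ∂z/∂y = −n_y/n_z = −0.07147.
Intercept c from TP-A: 579.5 + 63.32 + 88.05 = 730.87.
At (-166, 1334): z = 22.9 − 95.3 + 730.87 = 658.4 m.

658 m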